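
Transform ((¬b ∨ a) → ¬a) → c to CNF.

a ∨ c

((¬b ∨ a) → ¬a) → c
= ¬((¬b ∨ a) → ¬a) ∨ c
= ¬(¬(¬b ∨ a) ∨ ¬a) ∨ c
= (¬¬(¬b ∨ a) ∧ ¬¬a) ∨ c
= ((¬b ∨ a) ∧ ¬¬a) ∨ c
= ((¬b ∨ a) ∧ a) ∨ c
= (¬b ∨ a ∨ c) ∧ (a ∨ c)
= a ∨ c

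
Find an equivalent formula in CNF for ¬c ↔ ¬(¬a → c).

¬c ↔ ¬(¬a → c)
≡ (¬c → ¬(¬a → c)) ∧ (¬(¬a → c) → ¬c)   — eliminate ↔
≡ (¬¬c ∨ ¬(¬a → c)) ∧ (¬(¬a → c) → ¬c)   — eliminate →
≡ (¬¬c ∨ ¬(¬¬a ∨ c)) ∧ (¬(¬a → c) → ¬c)   — eliminate →
≡ (¬¬c ∨ ¬(¬¬a ∨ c)) ∧ (¬¬(¬a → c) ∨ ¬c)   — eliminate →
≡ (¬¬c ∨ ¬(¬¬a ∨ c)) ∧ (¬¬(¬¬a ∨ c) ∨ ¬c)   — eliminate →
≡ (c ∨ ¬(¬¬a ∨ c)) ∧ (¬¬(¬¬a ∨ c) ∨ ¬c)   — double negation
≡ (c ∨ ¬¬¬a ∧ ¬c) ∧ (¬¬(¬¬a ∨ c) ∨ ¬c)   — De Morgan
≡ (c ∨ ¬a ∧ ¬c) ∧ (¬¬(¬¬a ∨ c) ∨ ¬c)   — double negation
≡ (c ∨ ¬a ∧ ¬c) ∧ (¬¬a ∨ c ∨ ¬c)   — double negation
≡ (c ∨ ¬a ∧ ¬c) ∧ (a ∨ c ∨ ¬c)   — double negation
≡ (c ∨ ¬a) ∧ (c ∨ ¬c) ∧ (a ∨ c ∨ ¬c)   — distribute ∨ over ∧
≡ c ∨ ¬a   — simplify

c ∨ ¬a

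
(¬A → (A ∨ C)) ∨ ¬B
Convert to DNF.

A ∨ C ∨ ¬B

(¬A → (A ∨ C)) ∨ ¬B
= ¬¬A ∨ A ∨ C ∨ ¬B   [eliminate →]
= A ∨ A ∨ C ∨ ¬B   [double negation]
= A ∨ C ∨ ¬B   [simplify]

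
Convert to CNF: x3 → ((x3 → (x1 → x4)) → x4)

¬x3 ∨ x1 ∨ x4

x3 → ((x3 → (x1 → x4)) → x4)
≡ ¬x3 ∨ ((x3 → (x1 → x4)) → x4)   (eliminate →)
≡ ¬x3 ∨ ¬(x3 → (x1 → x4)) ∨ x4   (eliminate →)
≡ ¬x3 ∨ ¬(¬x3 ∨ (x1 → x4)) ∨ x4   (eliminate →)
≡ ¬x3 ∨ ¬(¬x3 ∨ ¬x1 ∨ x4) ∨ x4   (eliminate →)
≡ ¬x3 ∨ (¬¬x3 ∧ ¬¬x1 ∧ ¬x4) ∨ x4   (De Morgan)
≡ ¬x3 ∨ (x3 ∧ ¬¬x1 ∧ ¬x4) ∨ x4   (double negation)
≡ ¬x3 ∨ (x3 ∧ x1 ∧ ¬x4) ∨ x4   (double negation)
≡ (¬x3 ∨ x3 ∨ x4) ∧ (¬x3 ∨ x1 ∨ x4) ∧ (¬x3 ∨ ¬x4 ∨ x4)   (distribute ∨ over ∧)
≡ ¬x3 ∨ x1 ∨ x4   (simplify)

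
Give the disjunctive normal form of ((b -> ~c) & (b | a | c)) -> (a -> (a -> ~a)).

(b & c) | ~a

((b -> ~c) & (b | a | c)) -> (a -> (a -> ~a))
≡ ~((b -> ~c) & (b | a | c)) | (a -> (a -> ~a))   [eliminate ->]
≡ ~((~b | ~c) & (b | a | c)) | (a -> (a -> ~a))   [eliminate ->]
≡ ~((~b | ~c) & (b | a | c)) | ~a | (a -> ~a)   [eliminate ->]
≡ ~((~b | ~c) & (b | a | c)) | ~a | ~a | ~a   [eliminate ->]
≡ ~(~b | ~c) | ~(b | a | c) | ~a | ~a | ~a   [De Morgan]
≡ (~~b & ~~c) | ~(b | a | c) | ~a | ~a | ~a   [De Morgan]
≡ (b & ~~c) | ~(b | a | c) | ~a | ~a | ~a   [double negation]
≡ (b & c) | ~(b | a | c) | ~a | ~a | ~a   [double negation]
≡ (b & c) | (~b & ~a & ~c) | ~a | ~a | ~a   [De Morgan]
≡ (b & c) | ~a   [simplify]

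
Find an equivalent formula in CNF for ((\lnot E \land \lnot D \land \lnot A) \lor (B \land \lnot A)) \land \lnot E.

((\lnot E \land \lnot D \land \lnot A) \lor (B \land \lnot A)) \land \lnot E
≡ (\lnot E \lor B) \land (\lnot E \lor \lnot A) \land (\lnot D \lor B) \land (\lnot D \lor \lnot A) \land (\lnot A \lor B) \land (\lnot A \lor \lnot A) \land \lnot E
≡ (\lnot D \lor B) \land \lnot A \land \lnot E

(\lnot D \lor B) \land \lnot A \land \lnot E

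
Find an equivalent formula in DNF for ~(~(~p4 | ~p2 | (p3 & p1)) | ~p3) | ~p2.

~(~(~p4 | ~p2 | (p3 & p1)) | ~p3) | ~p2
= (~~(~p4 | ~p2 | (p3 & p1)) & ~~p3) | ~p2   — De Morgan
= ((~p4 | ~p2 | (p3 & p1)) & ~~p3) | ~p2   — double negation
= ((~p4 | ~p2 | (p3 & p1)) & p3) | ~p2   — double negation
= (~p4 & p3) | (~p2 & p3) | (p3 & p1 & p3) | ~p2   — distribute & over |
= (~p4 & p3) | (p3 & p1) | ~p2   — simplify

(~p4 & p3) | (p3 & p1) | ~p2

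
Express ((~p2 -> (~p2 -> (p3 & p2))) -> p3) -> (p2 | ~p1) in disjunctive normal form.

p2 | ~p1

((~p2 -> (~p2 -> (p3 & p2))) -> p3) -> (p2 | ~p1)
≡ ~((~p2 -> (~p2 -> (p3 & p2))) -> p3) | p2 | ~p1   — eliminate ->
≡ ~(~(~p2 -> (~p2 -> (p3 & p2))) | p3) | p2 | ~p1   — eliminate ->
≡ ~(~(~~p2 | (~p2 -> (p3 & p2))) | p3) | p2 | ~p1   — eliminate ->
≡ ~(~(~~p2 | ~~p2 | (p3 & p2)) | p3) | p2 | ~p1   — eliminate ->
≡ (~~(~~p2 | ~~p2 | (p3 & p2)) & ~p3) | p2 | ~p1   — De Morgan
≡ ((~~p2 | ~~p2 | (p3 & p2)) & ~p3) | p2 | ~p1   — double negation
≡ ((p2 | ~~p2 | (p3 & p2)) & ~p3) | p2 | ~p1   — double negation
≡ ((p2 | p2 | (p3 & p2)) & ~p3) | p2 | ~p1   — double negation
≡ (p2 & ~p3) | (p2 & ~p3) | (p3 & p2 & ~p3) | p2 | ~p1   — distribute & over |
≡ p2 | ~p1   — simplify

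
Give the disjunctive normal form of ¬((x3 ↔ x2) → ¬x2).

¬((x3 ↔ x2) → ¬x2)
= ¬(¬(x3 ↔ x2) ∨ ¬x2)   [eliminate →]
= ¬(¬((x3 → x2) ∧ (x2 → x3)) ∨ ¬x2)   [eliminate ↔]
= ¬(¬((¬x3 ∨ x2) ∧ (x2 → x3)) ∨ ¬x2)   [eliminate →]
= ¬(¬((¬x3 ∨ x2) ∧ (¬x2 ∨ x3)) ∨ ¬x2)   [eliminate →]
= ¬¬((¬x3 ∨ x2) ∧ (¬x2 ∨ x3)) ∧ ¬¬x2   [De Morgan]
= (¬x3 ∨ x2) ∧ (¬x2 ∨ x3) ∧ ¬¬x2   [double negation]
= (¬x3 ∨ x2) ∧ (¬x2 ∨ x3) ∧ x2   [double negation]
= (¬x3 ∧ ¬x2 ∧ x2) ∨ (¬x3 ∧ x3 ∧ x2) ∨ (x2 ∧ ¬x2 ∧ x2) ∨ (x2 ∧ x3 ∧ x2)   [distribute ∧ over ∨]
= x2 ∧ x3   [simplify]

x2 ∧ x3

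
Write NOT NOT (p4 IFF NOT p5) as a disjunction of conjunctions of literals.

NOT NOT (p4 IFF NOT p5)
= NOT NOT ((p4 IMPLIES NOT p5) AND (NOT p5 IMPLIES p4))   (eliminate IFF)
= NOT NOT ((NOT p4 OR NOT p5) AND (NOT p5 IMPLIES p4))   (eliminate IMPLIES)
= NOT NOT ((NOT p4 OR NOT p5) AND (NOT NOT p5 OR p4))   (eliminate IMPLIES)
= (NOT p4 OR NOT p5) AND (NOT NOT p5 OR p4)   (double negation)
= (NOT p4 OR NOT p5) AND (p5 OR p4)   (double negation)
= (NOT p4 AND p5) OR (NOT p4 AND p4) OR (NOT p5 AND p5) OR (NOT p5 AND p4)   (distribute AND over OR)
= (NOT p4 AND p5) OR (NOT p5 AND p4)   (simplify)

(NOT p4 AND p5) OR (NOT p5 AND p4)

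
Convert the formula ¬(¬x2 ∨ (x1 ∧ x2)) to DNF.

x2 ∧ ¬x1

¬(¬x2 ∨ (x1 ∧ x2))
= ¬¬x2 ∧ ¬(x1 ∧ x2)
= x2 ∧ ¬(x1 ∧ x2)
= x2 ∧ (¬x1 ∨ ¬x2)
= (x2 ∧ ¬x1) ∨ (x2 ∧ ¬x2)
= x2 ∧ ¬x1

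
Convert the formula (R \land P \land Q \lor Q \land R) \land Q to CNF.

R \land Q

(R \land P \land Q \lor Q \land R) \land Q
≡ (R \lor Q) \land (R \lor R) \land (P \lor Q) \land (P \lor R) \land (Q \lor Q) \land (Q \lor R) \land Q   [distribute \lor over \land]
≡ R \land Q   [simplify]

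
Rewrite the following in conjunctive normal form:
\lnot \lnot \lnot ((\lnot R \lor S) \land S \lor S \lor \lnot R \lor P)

\lnot \lnot \lnot ((\lnot R \lor S) \land S \lor S \lor \lnot R \lor P)
= \lnot ((\lnot R \lor S) \land S \lor S \lor \lnot R \lor P)   (double negation)
= \lnot ((\lnot R \lor S) \land S) \land \lnot S \land \lnot \lnot R \land \lnot P   (De Morgan)
= (\lnot (\lnot R \lor S) \lor \lnot S) \land \lnot S \land \lnot \lnot R \land \lnot P   (De Morgan)
= (\lnot \lnot R \land \lnot S \lor \lnot S) \land \lnot S \land \lnot \lnot R \land \lnot P   (De Morgan)
= (R \land \lnot S \lor \lnot S) \land \lnot S \land \lnot \lnot R \land \lnot P   (double negation)
= (R \land \lnot S \lor \lnot S) \land \lnot S \land R \land \lnot P   (double negation)
= (R \lor \lnot S) \land (\lnot S \lor \lnot S) \land \lnot S \land R \land \lnot P   (distribute \lor over \land)
= \lnot S \land R \land \lnot P   (simplify)

\lnot S \land R \land \lnot P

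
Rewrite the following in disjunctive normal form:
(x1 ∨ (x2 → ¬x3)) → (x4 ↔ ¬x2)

(¬x1 ∧ x2 ∧ x3) ∨ (¬x4 ∧ x2) ∨ (¬x2 ∧ x4)

(x1 ∨ (x2 → ¬x3)) → (x4 ↔ ¬x2)
≡ ¬(x1 ∨ (x2 → ¬x3)) ∨ (x4 ↔ ¬x2)   [eliminate →]
≡ ¬(x1 ∨ ¬x2 ∨ ¬x3) ∨ (x4 ↔ ¬x2)   [eliminate →]
≡ ¬(x1 ∨ ¬x2 ∨ ¬x3) ∨ ((x4 → ¬x2) ∧ (¬x2 → x4))   [eliminate ↔]
≡ ¬(x1 ∨ ¬x2 ∨ ¬x3) ∨ ((¬x4 ∨ ¬x2) ∧ (¬x2 → x4))   [eliminate →]
≡ ¬(x1 ∨ ¬x2 ∨ ¬x3) ∨ ((¬x4 ∨ ¬x2) ∧ (¬¬x2 ∨ x4))   [eliminate →]
≡ (¬x1 ∧ ¬¬x2 ∧ ¬¬x3) ∨ ((¬x4 ∨ ¬x2) ∧ (¬¬x2 ∨ x4))   [De Morgan]
≡ (¬x1 ∧ x2 ∧ ¬¬x3) ∨ ((¬x4 ∨ ¬x2) ∧ (¬¬x2 ∨ x4))   [double negation]
≡ (¬x1 ∧ x2 ∧ x3) ∨ ((¬x4 ∨ ¬x2) ∧ (¬¬x2 ∨ x4))   [double negation]
≡ (¬x1 ∧ x2 ∧ x3) ∨ ((¬x4 ∨ ¬x2) ∧ (x2 ∨ x4))   [double negation]
≡ (¬x1 ∧ x2 ∧ x3) ∨ (¬x4 ∧ x2) ∨ (¬x4 ∧ x4) ∨ (¬x2 ∧ x2) ∨ (¬x2 ∧ x4)   [distribute ∧ over ∨]
≡ (¬x1 ∧ x2 ∧ x3) ∨ (¬x4 ∧ x2) ∨ (¬x2 ∧ x4)   [simplify]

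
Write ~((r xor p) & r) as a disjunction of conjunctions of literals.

(p & r) | ~r

~((r xor p) & r)
≡ ~(((r & ~p) | (~r & p)) & r)   (expand xor)
≡ ~((r & ~p) | (~r & p)) | ~r   (De Morgan)
≡ (~(r & ~p) & ~(~r & p)) | ~r   (De Morgan)
≡ ((~r | ~~p) & ~(~r & p)) | ~r   (De Morgan)
≡ ((~r | p) & ~(~r & p)) | ~r   (double negation)
≡ ((~r | p) & (~~r | ~p)) | ~r   (De Morgan)
≡ ((~r | p) & (r | ~p)) | ~r   (double negation)
≡ (~r & r) | (~r & ~p) | (p & r) | (p & ~p) | ~r   (distribute & over |)
≡ (p & r) | ~r   (simplify)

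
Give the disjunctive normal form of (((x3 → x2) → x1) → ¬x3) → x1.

(((x3 → x2) → x1) → ¬x3) → x1
= ¬(((x3 → x2) → x1) → ¬x3) ∨ x1   [eliminate →]
= ¬(¬((x3 → x2) → x1) ∨ ¬x3) ∨ x1   [eliminate →]
= ¬(¬(¬(x3 → x2) ∨ x1) ∨ ¬x3) ∨ x1   [eliminate →]
= ¬(¬(¬(¬x3 ∨ x2) ∨ x1) ∨ ¬x3) ∨ x1   [eliminate →]
= (¬¬(¬(¬x3 ∨ x2) ∨ x1) ∧ ¬¬x3) ∨ x1   [De Morgan]
= ((¬(¬x3 ∨ x2) ∨ x1) ∧ ¬¬x3) ∨ x1   [double negation]
= (((¬¬x3 ∧ ¬x2) ∨ x1) ∧ ¬¬x3) ∨ x1   [De Morgan]
= (((x3 ∧ ¬x2) ∨ x1) ∧ ¬¬x3) ∨ x1   [double negation]
= (((x3 ∧ ¬x2) ∨ x1) ∧ x3) ∨ x1   [double negation]
= (x3 ∧ ¬x2 ∧ x3) ∨ (x1 ∧ x3) ∨ x1   [distribute ∧ over ∨]
= (x3 ∧ ¬x2) ∨ x1   [simplify]

(x3 ∧ ¬x2) ∨ x1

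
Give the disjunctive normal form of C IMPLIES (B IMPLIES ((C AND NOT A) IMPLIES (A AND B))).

NOT C OR NOT B OR A

C IMPLIES (B IMPLIES ((C AND NOT A) IMPLIES (A AND B)))
= NOT C OR (B IMPLIES ((C AND NOT A) IMPLIES (A AND B)))   (eliminate IMPLIES)
= NOT C OR NOT B OR ((C AND NOT A) IMPLIES (A AND B))   (eliminate IMPLIES)
= NOT C OR NOT B OR NOT (C AND NOT A) OR (A AND B)   (eliminate IMPLIES)
= NOT C OR NOT B OR NOT C OR NOT NOT A OR (A AND B)   (De Morgan)
= NOT C OR NOT B OR NOT C OR A OR (A AND B)   (double negation)
= NOT C OR NOT B OR A   (simplify)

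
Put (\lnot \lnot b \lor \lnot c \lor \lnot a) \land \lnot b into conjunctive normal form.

(\lnot \lnot b \lor \lnot c \lor \lnot a) \land \lnot b
⇔ (b \lor \lnot c \lor \lnot a) \land \lnot b   [double negation]

(b \lor \lnot c \lor \lnot a) \land \lnot b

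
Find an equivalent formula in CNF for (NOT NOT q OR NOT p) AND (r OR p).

(q OR NOT p) AND (r OR p)

(NOT NOT q OR NOT p) AND (r OR p)
≡ (q OR NOT p) AND (r OR p)   (double negation)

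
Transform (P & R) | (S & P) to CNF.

(P & R) | (S & P)
= (P | S) & (P | P) & (R | S) & (R | P)   — distribute | over &
= P & (R | S)   — simplify

P & (R | S)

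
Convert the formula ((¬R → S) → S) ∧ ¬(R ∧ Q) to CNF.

(¬R ∨ S) ∧ (¬R ∨ ¬Q)

((¬R → S) → S) ∧ ¬(R ∧ Q)
⇔ (¬(¬R → S) ∨ S) ∧ ¬(R ∧ Q)   (eliminate →)
⇔ (¬(¬¬R ∨ S) ∨ S) ∧ ¬(R ∧ Q)   (eliminate →)
⇔ ((¬¬¬R ∧ ¬S) ∨ S) ∧ ¬(R ∧ Q)   (De Morgan)
⇔ ((¬R ∧ ¬S) ∨ S) ∧ ¬(R ∧ Q)   (double negation)
⇔ ((¬R ∧ ¬S) ∨ S) ∧ (¬R ∨ ¬Q)   (De Morgan)
⇔ (¬R ∨ S) ∧ (¬S ∨ S) ∧ (¬R ∨ ¬Q)   (distribute ∨ over ∧)
⇔ (¬R ∨ S) ∧ (¬R ∨ ¬Q)   (simplify)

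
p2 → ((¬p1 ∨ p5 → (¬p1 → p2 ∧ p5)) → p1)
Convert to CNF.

¬p2 ∨ ¬p5 ∨ p1

p2 → ((¬p1 ∨ p5 → (¬p1 → p2 ∧ p5)) → p1)
≡ ¬p2 ∨ ((¬p1 ∨ p5 → (¬p1 → p2 ∧ p5)) → p1)   — eliminate →
≡ ¬p2 ∨ ¬(¬p1 ∨ p5 → (¬p1 → p2 ∧ p5)) ∨ p1   — eliminate →
≡ ¬p2 ∨ ¬(¬(¬p1 ∨ p5) ∨ (¬p1 → p2 ∧ p5)) ∨ p1   — eliminate →
≡ ¬p2 ∨ ¬(¬(¬p1 ∨ p5) ∨ ¬¬p1 ∨ p2 ∧ p5) ∨ p1   — eliminate →
≡ ¬p2 ∨ ¬¬(¬p1 ∨ p5) ∧ ¬¬¬p1 ∧ ¬(p2 ∧ p5) ∨ p1   — De Morgan
≡ ¬p2 ∨ (¬p1 ∨ p5) ∧ ¬¬¬p1 ∧ ¬(p2 ∧ p5) ∨ p1   — double negation
≡ ¬p2 ∨ (¬p1 ∨ p5) ∧ ¬p1 ∧ ¬(p2 ∧ p5) ∨ p1   — double negation
≡ ¬p2 ∨ (¬p1 ∨ p5) ∧ ¬p1 ∧ (¬p2 ∨ ¬p5) ∨ p1   — De Morgan
≡ (¬p2 ∨ ¬p1 ∨ p5 ∨ p1) ∧ (¬p2 ∨ ¬p1 ∨ p1) ∧ (¬p2 ∨ ¬p2 ∨ ¬p5 ∨ p1)   — distribute ∨ over ∧
≡ ¬p2 ∨ ¬p5 ∨ p1   — simplify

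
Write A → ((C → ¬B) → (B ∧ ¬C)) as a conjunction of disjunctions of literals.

¬A ∨ B

A → ((C → ¬B) → (B ∧ ¬C))
≡ ¬A ∨ ((C → ¬B) → (B ∧ ¬C))   (eliminate →)
≡ ¬A ∨ ¬(C → ¬B) ∨ (B ∧ ¬C)   (eliminate →)
≡ ¬A ∨ ¬(¬C ∨ ¬B) ∨ (B ∧ ¬C)   (eliminate →)
≡ ¬A ∨ (¬¬C ∧ ¬¬B) ∨ (B ∧ ¬C)   (De Morgan)
≡ ¬A ∨ (C ∧ ¬¬B) ∨ (B ∧ ¬C)   (double negation)
≡ ¬A ∨ (C ∧ B) ∨ (B ∧ ¬C)   (double negation)
≡ (¬A ∨ C ∨ B) ∧ (¬A ∨ C ∨ ¬C) ∧ (¬A ∨ B ∨ B) ∧ (¬A ∨ B ∨ ¬C)   (distribute ∨ over ∧)
≡ ¬A ∨ B   (simplify)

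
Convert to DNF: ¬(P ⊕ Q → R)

¬(P ⊕ Q → R)
≡ ¬(¬(P ⊕ Q) ∨ R)   [eliminate →]
≡ ¬(¬(P ∧ ¬Q ∨ ¬P ∧ Q) ∨ R)   [expand ⊕]
≡ ¬¬(P ∧ ¬Q ∨ ¬P ∧ Q) ∧ ¬R   [De Morgan]
≡ (P ∧ ¬Q ∨ ¬P ∧ Q) ∧ ¬R   [double negation]
≡ P ∧ ¬Q ∧ ¬R ∨ ¬P ∧ Q ∧ ¬R   [distribute ∧ over ∨]

P ∧ ¬Q ∧ ¬R ∨ ¬P ∧ Q ∧ ¬R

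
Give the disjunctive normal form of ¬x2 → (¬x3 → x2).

x2 ∨ x3

¬x2 → (¬x3 → x2)
= ¬¬x2 ∨ (¬x3 → x2)   (eliminate →)
= ¬¬x2 ∨ ¬¬x3 ∨ x2   (eliminate →)
= x2 ∨ ¬¬x3 ∨ x2   (double negation)
= x2 ∨ x3 ∨ x2   (double negation)
= x2 ∨ x3   (simplify)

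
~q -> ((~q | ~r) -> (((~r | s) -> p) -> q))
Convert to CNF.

(q | ~r | s) & (q | ~p)

~q -> ((~q | ~r) -> (((~r | s) -> p) -> q))
= ~~q | ((~q | ~r) -> (((~r | s) -> p) -> q))   [eliminate ->]
= ~~q | ~(~q | ~r) | (((~r | s) -> p) -> q)   [eliminate ->]
= ~~q | ~(~q | ~r) | ~((~r | s) -> p) | q   [eliminate ->]
= ~~q | ~(~q | ~r) | ~(~(~r | s) | p) | q   [eliminate ->]
= q | ~(~q | ~r) | ~(~(~r | s) | p) | q   [double negation]
= q | (~~q & ~~r) | ~(~(~r | s) | p) | q   [De Morgan]
= q | (q & ~~r) | ~(~(~r | s) | p) | q   [double negation]
= q | (q & r) | ~(~(~r | s) | p) | q   [double negation]
= q | (q & r) | (~~(~r | s) & ~p) | q   [De Morgan]
= q | (q & r) | ((~r | s) & ~p) | q   [double negation]
= (q | q | ~r | s | q) & (q | q | ~p | q) & (q | r | ~r | s | q) & (q | r | ~p | q)   [distribute | over &]
= (q | ~r | s) & (q | ~p)   [simplify]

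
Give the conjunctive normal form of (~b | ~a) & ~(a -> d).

(~b | ~a) & a & ~d

(~b | ~a) & ~(a -> d)
≡ (~b | ~a) & ~(~a | d)   [eliminate ->]
≡ (~b | ~a) & ~~a & ~d   [De Morgan]
≡ (~b | ~a) & a & ~d   [double negation]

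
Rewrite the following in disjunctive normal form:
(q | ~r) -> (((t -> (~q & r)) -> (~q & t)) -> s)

(~q & r) | ~t | s

(q | ~r) -> (((t -> (~q & r)) -> (~q & t)) -> s)
≡ ~(q | ~r) | (((t -> (~q & r)) -> (~q & t)) -> s)   — eliminate ->
≡ ~(q | ~r) | ~((t -> (~q & r)) -> (~q & t)) | s   — eliminate ->
≡ ~(q | ~r) | ~(~(t -> (~q & r)) | (~q & t)) | s   — eliminate ->
≡ ~(q | ~r) | ~(~(~t | (~q & r)) | (~q & t)) | s   — eliminate ->
≡ (~q & ~~r) | ~(~(~t | (~q & r)) | (~q & t)) | s   — De Morgan
≡ (~q & r) | ~(~(~t | (~q & r)) | (~q & t)) | s   — double negation
≡ (~q & r) | (~~(~t | (~q & r)) & ~(~q & t)) | s   — De Morgan
≡ (~q & r) | ((~t | (~q & r)) & ~(~q & t)) | s   — double negation
≡ (~q & r) | ((~t | (~q & r)) & (~~q | ~t)) | s   — De Morgan
≡ (~q & r) | ((~t | (~q & r)) & (q | ~t)) | s   — double negation
≡ (~q & r) | (~t & q) | (~t & ~t) | (~q & r & q) | (~q & r & ~t) | s   — distribute & over |
≡ (~q & r) | ~t | s   — simplify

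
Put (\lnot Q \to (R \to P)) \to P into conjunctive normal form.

(\lnot Q \to (R \to P)) \to P
⇔ \lnot (\lnot Q \to (R \to P)) \lor P   [eliminate \to]
⇔ \lnot (\lnot \lnot Q \lor (R \to P)) \lor P   [eliminate \to]
⇔ \lnot (\lnot \lnot Q \lor \lnot R \lor P) \lor P   [eliminate \to]
⇔ (\lnot \lnot \lnot Q \land \lnot \lnot R \land \lnot P) \lor P   [De Morgan]
⇔ (\lnot Q \land \lnot \lnot R \land \lnot P) \lor P   [double negation]
⇔ (\lnot Q \land R \land \lnot P) \lor P   [double negation]
⇔ (\lnot Q \lor P) \land (R \lor P) \land (\lnot P \lor P)   [distribute \lor over \land]
⇔ (\lnot Q \lor P) \land (R \lor P)   [simplify]

(\lnot Q \lor P) \land (R \lor P)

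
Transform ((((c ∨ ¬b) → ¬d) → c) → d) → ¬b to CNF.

((((c ∨ ¬b) → ¬d) → c) → d) → ¬b
⇔ ¬((((c ∨ ¬b) → ¬d) → c) → d) ∨ ¬b
⇔ ¬(¬(((c ∨ ¬b) → ¬d) → c) ∨ d) ∨ ¬b
⇔ ¬(¬(¬((c ∨ ¬b) → ¬d) ∨ c) ∨ d) ∨ ¬b
⇔ ¬(¬(¬(¬(c ∨ ¬b) ∨ ¬d) ∨ c) ∨ d) ∨ ¬b
⇔ (¬¬(¬(¬(c ∨ ¬b) ∨ ¬d) ∨ c) ∧ ¬d) ∨ ¬b
⇔ ((¬(¬(c ∨ ¬b) ∨ ¬d) ∨ c) ∧ ¬d) ∨ ¬b
⇔ (((¬¬(c ∨ ¬b) ∧ ¬¬d) ∨ c) ∧ ¬d) ∨ ¬b
⇔ ((((c ∨ ¬b) ∧ ¬¬d) ∨ c) ∧ ¬d) ∨ ¬b
⇔ ((((c ∨ ¬b) ∧ d) ∨ c) ∧ ¬d) ∨ ¬b
⇔ (c ∨ ¬b ∨ c ∨ ¬b) ∧ (d ∨ c ∨ ¬b) ∧ (¬d ∨ ¬b)
⇔ (c ∨ ¬b) ∧ (¬d ∨ ¬b)

(c ∨ ¬b) ∧ (¬d ∨ ¬b)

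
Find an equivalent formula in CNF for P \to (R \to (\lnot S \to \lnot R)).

\lnot P \lor \lnot R \lor S

P \to (R \to (\lnot S \to \lnot R))
⇔ \lnot P \lor (R \to (\lnot S \to \lnot R))
⇔ \lnot P \lor \lnot R \lor (\lnot S \to \lnot R)
⇔ \lnot P \lor \lnot R \lor \lnot \lnot S \lor \lnot R
⇔ \lnot P \lor \lnot R \lor S \lor \lnot R
⇔ \lnot P \lor \lnot R \lor S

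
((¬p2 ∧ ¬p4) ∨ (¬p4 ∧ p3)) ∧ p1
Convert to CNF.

((¬p2 ∧ ¬p4) ∨ (¬p4 ∧ p3)) ∧ p1
≡ (¬p2 ∨ ¬p4) ∧ (¬p2 ∨ p3) ∧ (¬p4 ∨ ¬p4) ∧ (¬p4 ∨ p3) ∧ p1   (distribute ∨ over ∧)
≡ (¬p2 ∨ p3) ∧ ¬p4 ∧ p1   (simplify)

(¬p2 ∨ p3) ∧ ¬p4 ∧ p1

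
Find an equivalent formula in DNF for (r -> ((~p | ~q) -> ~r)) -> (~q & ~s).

(r & ~p) | (r & ~q) | (~q & ~s)

(r -> ((~p | ~q) -> ~r)) -> (~q & ~s)
= ~(r -> ((~p | ~q) -> ~r)) | (~q & ~s)   [eliminate ->]
= ~(~r | ((~p | ~q) -> ~r)) | (~q & ~s)   [eliminate ->]
= ~(~r | ~(~p | ~q) | ~r) | (~q & ~s)   [eliminate ->]
= (~~r & ~~(~p | ~q) & ~~r) | (~q & ~s)   [De Morgan]
= (r & ~~(~p | ~q) & ~~r) | (~q & ~s)   [double negation]
= (r & (~p | ~q) & ~~r) | (~q & ~s)   [double negation]
= (r & (~p | ~q) & r) | (~q & ~s)   [double negation]
= (r & ~p & r) | (r & ~q & r) | (~q & ~s)   [distribute & over |]
= (r & ~p) | (r & ~q) | (~q & ~s)   [simplify]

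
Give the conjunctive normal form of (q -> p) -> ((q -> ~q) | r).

~p | ~q | r

(q -> p) -> ((q -> ~q) | r)
≡ ~(q -> p) | (q -> ~q) | r   [eliminate ->]
≡ ~(~q | p) | (q -> ~q) | r   [eliminate ->]
≡ ~(~q | p) | ~q | ~q | r   [eliminate ->]
≡ (~~q & ~p) | ~q | ~q | r   [De Morgan]
≡ (q & ~p) | ~q | ~q | r   [double negation]
≡ (q | ~q | ~q | r) & (~p | ~q | ~q | r)   [distribute | over &]
≡ ~p | ~q | r   [simplify]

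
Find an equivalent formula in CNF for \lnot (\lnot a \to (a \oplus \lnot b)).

\lnot a \land (b \lor a)

\lnot (\lnot a \to (a \oplus \lnot b))
⇔ \lnot (\lnot \lnot a \lor (a \oplus \lnot b))   (eliminate \to)
⇔ \lnot (\lnot \lnot a \lor ((a \lor \lnot b) \land \lnot (a \land \lnot b)))   (expand \oplus)
⇔ \lnot \lnot \lnot a \land \lnot ((a \lor \lnot b) \land \lnot (a \land \lnot b))   (De Morgan)
⇔ \lnot a \land \lnot ((a \lor \lnot b) \land \lnot (a \land \lnot b))   (double negation)
⇔ \lnot a \land (\lnot (a \lor \lnot b) \lor \lnot \lnot (a \land \lnot b))   (De Morgan)
⇔ \lnot a \land ((\lnot a \land \lnot \lnot b) \lor \lnot \lnot (a \land \lnot b))   (De Morgan)
⇔ \lnot a \land ((\lnot a \land b) \lor \lnot \lnot (a \land \lnot b))   (double negation)
⇔ \lnot a \land ((\lnot a \land b) \lor (a \land \lnot b))   (double negation)
⇔ \lnot a \land (\lnot a \lor a) \land (\lnot a \lor \lnot b) \land (b \lor a) \land (b \lor \lnot b)   (distribute \lor over \land)
⇔ \lnot a \land (b \lor a)   (simplify)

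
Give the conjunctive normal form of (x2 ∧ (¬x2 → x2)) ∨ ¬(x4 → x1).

(x2 ∧ (¬x2 → x2)) ∨ ¬(x4 → x1)
≡ (x2 ∧ (¬¬x2 ∨ x2)) ∨ ¬(x4 → x1)
≡ (x2 ∧ (¬¬x2 ∨ x2)) ∨ ¬(¬x4 ∨ x1)
≡ (x2 ∧ (x2 ∨ x2)) ∨ ¬(¬x4 ∨ x1)
≡ (x2 ∧ (x2 ∨ x2)) ∨ (¬¬x4 ∧ ¬x1)
≡ (x2 ∧ (x2 ∨ x2)) ∨ (x4 ∧ ¬x1)
≡ (x2 ∨ x4) ∧ (x2 ∨ ¬x1) ∧ (x2 ∨ x2 ∨ x4) ∧ (x2 ∨ x2 ∨ ¬x1)
≡ (x2 ∨ x4) ∧ (x2 ∨ ¬x1)

(x2 ∨ x4) ∧ (x2 ∨ ¬x1)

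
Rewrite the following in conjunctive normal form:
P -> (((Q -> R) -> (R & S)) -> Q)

~P | ~R | ~S | Q

P -> (((Q -> R) -> (R & S)) -> Q)
⇔ ~P | (((Q -> R) -> (R & S)) -> Q)   — eliminate ->
⇔ ~P | ~((Q -> R) -> (R & S)) | Q   — eliminate ->
⇔ ~P | ~(~(Q -> R) | (R & S)) | Q   — eliminate ->
⇔ ~P | ~(~(~Q | R) | (R & S)) | Q   — eliminate ->
⇔ ~P | (~~(~Q | R) & ~(R & S)) | Q   — De Morgan
⇔ ~P | ((~Q | R) & ~(R & S)) | Q   — double negation
⇔ ~P | ((~Q | R) & (~R | ~S)) | Q   — De Morgan
⇔ (~P | ~Q | R | Q) & (~P | ~R | ~S | Q)   — distribute | over &
⇔ ~P | ~R | ~S | Q   — simplify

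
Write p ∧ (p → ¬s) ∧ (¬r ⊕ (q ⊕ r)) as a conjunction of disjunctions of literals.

p ∧ (p → ¬s) ∧ (¬r ⊕ (q ⊕ r))
≡ p ∧ (¬p ∨ ¬s) ∧ (¬r ⊕ (q ⊕ r))   — eliminate →
≡ p ∧ (¬p ∨ ¬s) ∧ (¬r ∨ (q ⊕ r)) ∧ ¬(¬r ∧ (q ⊕ r))   — expand ⊕
≡ p ∧ (¬p ∨ ¬s) ∧ (¬r ∨ ((q ∨ r) ∧ ¬(q ∧ r))) ∧ ¬(¬r ∧ (q ⊕ r))   — expand ⊕
≡ p ∧ (¬p ∨ ¬s) ∧ (¬r ∨ ((q ∨ r) ∧ ¬(q ∧ r))) ∧ ¬(¬r ∧ (q ∨ r) ∧ ¬(q ∧ r))   — expand ⊕
≡ p ∧ (¬p ∨ ¬s) ∧ (¬r ∨ ((q ∨ r) ∧ (¬q ∨ ¬r))) ∧ ¬(¬r ∧ (q ∨ r) ∧ ¬(q ∧ r))   — De Morgan
≡ p ∧ (¬p ∨ ¬s) ∧ (¬r ∨ ((q ∨ r) ∧ (¬q ∨ ¬r))) ∧ (¬¬r ∨ ¬(q ∨ r) ∨ ¬¬(q ∧ r))   — De Morgan
≡ p ∧ (¬p ∨ ¬s) ∧ (¬r ∨ ((q ∨ r) ∧ (¬q ∨ ¬r))) ∧ (r ∨ ¬(q ∨ r) ∨ ¬¬(q ∧ r))   — double negation
≡ p ∧ (¬p ∨ ¬s) ∧ (¬r ∨ ((q ∨ r) ∧ (¬q ∨ ¬r))) ∧ (r ∨ (¬q ∧ ¬r) ∨ ¬¬(q ∧ r))   — De Morgan
≡ p ∧ (¬p ∨ ¬s) ∧ (¬r ∨ ((q ∨ r) ∧ (¬q ∨ ¬r))) ∧ (r ∨ (¬q ∧ ¬r) ∨ (q ∧ r))   — double negation
≡ p ∧ (¬p ∨ ¬s) ∧ (¬r ∨ q ∨ r) ∧ (¬r ∨ ¬q ∨ ¬r) ∧ (r ∨ ¬q ∨ q) ∧ (r ∨ ¬q ∨ r) ∧ (r ∨ ¬r ∨ q) ∧ (r ∨ ¬r ∨ r)   — distribute ∨ over ∧
≡ p ∧ (¬p ∨ ¬s) ∧ (¬r ∨ ¬q) ∧ (r ∨ ¬q)   — simplify

p ∧ (¬p ∨ ¬s) ∧ (¬r ∨ ¬q) ∧ (r ∨ ¬q)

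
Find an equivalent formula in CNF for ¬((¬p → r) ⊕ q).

(¬p ∨ q) ∧ (¬r ∨ q) ∧ (¬q ∨ p ∨ r)

¬((¬p → r) ⊕ q)
≡ ¬(((¬p → r) ∨ q) ∧ ¬((¬p → r) ∧ q))   — expand ⊕
≡ ¬((¬¬p ∨ r ∨ q) ∧ ¬((¬p → r) ∧ q))   — eliminate →
≡ ¬((¬¬p ∨ r ∨ q) ∧ ¬((¬¬p ∨ r) ∧ q))   — eliminate →
≡ ¬(¬¬p ∨ r ∨ q) ∨ ¬¬((¬¬p ∨ r) ∧ q)   — De Morgan
≡ (¬¬¬p ∧ ¬r ∧ ¬q) ∨ ¬¬((¬¬p ∨ r) ∧ q)   — De Morgan
≡ (¬p ∧ ¬r ∧ ¬q) ∨ ¬¬((¬¬p ∨ r) ∧ q)   — double negation
≡ (¬p ∧ ¬r ∧ ¬q) ∨ ((¬¬p ∨ r) ∧ q)   — double negation
≡ (¬p ∧ ¬r ∧ ¬q) ∨ ((p ∨ r) ∧ q)   — double negation
≡ (¬p ∨ p ∨ r) ∧ (¬p ∨ q) ∧ (¬r ∨ p ∨ r) ∧ (¬r ∨ q) ∧ (¬q ∨ p ∨ r) ∧ (¬q ∨ q)   — distribute ∨ over ∧
≡ (¬p ∨ q) ∧ (¬r ∨ q) ∧ (¬q ∨ p ∨ r)   — simplify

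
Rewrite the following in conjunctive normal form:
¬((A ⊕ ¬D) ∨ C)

(¬A ∨ ¬D) ∧ (D ∨ A) ∧ ¬C

¬((A ⊕ ¬D) ∨ C)
≡ ¬(((A ∨ ¬D) ∧ ¬(A ∧ ¬D)) ∨ C)
≡ ¬((A ∨ ¬D) ∧ ¬(A ∧ ¬D)) ∧ ¬C
≡ (¬(A ∨ ¬D) ∨ ¬¬(A ∧ ¬D)) ∧ ¬C
≡ ((¬A ∧ ¬¬D) ∨ ¬¬(A ∧ ¬D)) ∧ ¬C
≡ ((¬A ∧ D) ∨ ¬¬(A ∧ ¬D)) ∧ ¬C
≡ ((¬A ∧ D) ∨ (A ∧ ¬D)) ∧ ¬C
≡ (¬A ∨ A) ∧ (¬A ∨ ¬D) ∧ (D ∨ A) ∧ (D ∨ ¬D) ∧ ¬C
≡ (¬A ∨ ¬D) ∧ (D ∨ A) ∧ ¬C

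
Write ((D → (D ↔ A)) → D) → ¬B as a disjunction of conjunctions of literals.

((D → (D ↔ A)) → D) → ¬B
= ¬((D → (D ↔ A)) → D) ∨ ¬B   [eliminate →]
= ¬(¬(D → (D ↔ A)) ∨ D) ∨ ¬B   [eliminate →]
= ¬(¬(¬D ∨ (D ↔ A)) ∨ D) ∨ ¬B   [eliminate →]
= ¬(¬(¬D ∨ ((D → A) ∧ (A → D))) ∨ D) ∨ ¬B   [eliminate ↔]
= ¬(¬(¬D ∨ ((¬D ∨ A) ∧ (A → D))) ∨ D) ∨ ¬B   [eliminate →]
= ¬(¬(¬D ∨ ((¬D ∨ A) ∧ (¬A ∨ D))) ∨ D) ∨ ¬B   [eliminate →]
= (¬¬(¬D ∨ ((¬D ∨ A) ∧ (¬A ∨ D))) ∧ ¬D) ∨ ¬B   [De Morgan]
= ((¬D ∨ ((¬D ∨ A) ∧ (¬A ∨ D))) ∧ ¬D) ∨ ¬B   [double negation]
= (¬D ∧ ¬D) ∨ (¬D ∧ ¬A ∧ ¬D) ∨ (¬D ∧ D ∧ ¬D) ∨ (A ∧ ¬A ∧ ¬D) ∨ (A ∧ D ∧ ¬D) ∨ ¬B   [distribute ∧ over ∨]
= ¬D ∨ ¬B   [simplify]

¬D ∨ ¬B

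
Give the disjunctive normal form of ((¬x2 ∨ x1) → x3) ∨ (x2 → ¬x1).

x3 ∨ ¬x2 ∨ ¬x1

((¬x2 ∨ x1) → x3) ∨ (x2 → ¬x1)
≡ ¬(¬x2 ∨ x1) ∨ x3 ∨ (x2 → ¬x1)   (eliminate →)
≡ ¬(¬x2 ∨ x1) ∨ x3 ∨ ¬x2 ∨ ¬x1   (eliminate →)
≡ (¬¬x2 ∧ ¬x1) ∨ x3 ∨ ¬x2 ∨ ¬x1   (De Morgan)
≡ (x2 ∧ ¬x1) ∨ x3 ∨ ¬x2 ∨ ¬x1   (double negation)
≡ x3 ∨ ¬x2 ∨ ¬x1   (simplify)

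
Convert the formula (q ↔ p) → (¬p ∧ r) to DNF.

(q ↔ p) → (¬p ∧ r)
= ¬(q ↔ p) ∨ (¬p ∧ r)   — eliminate →
= ¬((q → p) ∧ (p → q)) ∨ (¬p ∧ r)   — eliminate ↔
= ¬((¬q ∨ p) ∧ (p → q)) ∨ (¬p ∧ r)   — eliminate →
= ¬((¬q ∨ p) ∧ (¬p ∨ q)) ∨ (¬p ∧ r)   — eliminate →
= ¬(¬q ∨ p) ∨ ¬(¬p ∨ q) ∨ (¬p ∧ r)   — De Morgan
= (¬¬q ∧ ¬p) ∨ ¬(¬p ∨ q) ∨ (¬p ∧ r)   — De Morgan
= (q ∧ ¬p) ∨ ¬(¬p ∨ q) ∨ (¬p ∧ r)   — double negation
= (q ∧ ¬p) ∨ (¬¬p ∧ ¬q) ∨ (¬p ∧ r)   — De Morgan
= (q ∧ ¬p) ∨ (p ∧ ¬q) ∨ (¬p ∧ r)   — double negation

(q ∧ ¬p) ∨ (p ∧ ¬q) ∨ (¬p ∧ r)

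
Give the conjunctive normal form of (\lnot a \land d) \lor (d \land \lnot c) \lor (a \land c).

(d \lor a) \land (d \lor c)

(\lnot a \land d) \lor (d \land \lnot c) \lor (a \land c)
≡ (\lnot a \lor d \lor a) \land (\lnot a \lor d \lor c) \land (\lnot a \lor \lnot c \lor a) \land (\lnot a \lor \lnot c \lor c) \land (d \lor d \lor a) \land (d \lor d \lor c) \land (d \lor \lnot c \lor a) \land (d \lor \lnot c \lor c)   [distribute \lor over \land]
≡ (d \lor a) \land (d \lor c)   [simplify]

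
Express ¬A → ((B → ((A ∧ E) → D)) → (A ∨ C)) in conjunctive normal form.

A ∨ C

¬A → ((B → ((A ∧ E) → D)) → (A ∨ C))
= ¬¬A ∨ ((B → ((A ∧ E) → D)) → (A ∨ C))
= ¬¬A ∨ ¬(B → ((A ∧ E) → D)) ∨ A ∨ C
= ¬¬A ∨ ¬(¬B ∨ ((A ∧ E) → D)) ∨ A ∨ C
= ¬¬A ∨ ¬(¬B ∨ ¬(A ∧ E) ∨ D) ∨ A ∨ C
= A ∨ ¬(¬B ∨ ¬(A ∧ E) ∨ D) ∨ A ∨ C
= A ∨ (¬¬B ∧ ¬¬(A ∧ E) ∧ ¬D) ∨ A ∨ C
= A ∨ (B ∧ ¬¬(A ∧ E) ∧ ¬D) ∨ A ∨ C
= A ∨ (B ∧ A ∧ E ∧ ¬D) ∨ A ∨ C
= (A ∨ B ∨ A ∨ C) ∧ (A ∨ A ∨ A ∨ C) ∧ (A ∨ E ∨ A ∨ C) ∧ (A ∨ ¬D ∨ A ∨ C)
= A ∨ C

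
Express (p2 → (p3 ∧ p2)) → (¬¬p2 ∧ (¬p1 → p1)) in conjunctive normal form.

(p2 → (p3 ∧ p2)) → (¬¬p2 ∧ (¬p1 → p1))
⇔ ¬(p2 → (p3 ∧ p2)) ∨ (¬¬p2 ∧ (¬p1 → p1))   (eliminate →)
⇔ ¬(¬p2 ∨ (p3 ∧ p2)) ∨ (¬¬p2 ∧ (¬p1 → p1))   (eliminate →)
⇔ ¬(¬p2 ∨ (p3 ∧ p2)) ∨ (¬¬p2 ∧ (¬¬p1 ∨ p1))   (eliminate →)
⇔ (¬¬p2 ∧ ¬(p3 ∧ p2)) ∨ (¬¬p2 ∧ (¬¬p1 ∨ p1))   (De Morgan)
⇔ (p2 ∧ ¬(p3 ∧ p2)) ∨ (¬¬p2 ∧ (¬¬p1 ∨ p1))   (double negation)
⇔ (p2 ∧ (¬p3 ∨ ¬p2)) ∨ (¬¬p2 ∧ (¬¬p1 ∨ p1))   (De Morgan)
⇔ (p2 ∧ (¬p3 ∨ ¬p2)) ∨ (p2 ∧ (¬¬p1 ∨ p1))   (double negation)
⇔ (p2 ∧ (¬p3 ∨ ¬p2)) ∨ (p2 ∧ (p1 ∨ p1))   (double negation)
⇔ (p2 ∨ p2) ∧ (p2 ∨ p1 ∨ p1) ∧ (¬p3 ∨ ¬p2 ∨ p2) ∧ (¬p3 ∨ ¬p2 ∨ p1 ∨ p1)   (distribute ∨ over ∧)
⇔ p2 ∧ (¬p3 ∨ ¬p2 ∨ p1)   (simplify)

p2 ∧ (¬p3 ∨ ¬p2 ∨ p1)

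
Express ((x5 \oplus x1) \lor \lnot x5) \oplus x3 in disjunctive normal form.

((x5 \oplus x1) \lor \lnot x5) \oplus x3
≡ (((x5 \oplus x1) \lor \lnot x5) \land \lnot x3) \lor (\lnot ((x5 \oplus x1) \lor \lnot x5) \land x3)   [expand \oplus]
≡ (((x5 \land \lnot x1) \lor (\lnot x5 \land x1) \lor \lnot x5) \land \lnot x3) \lor (\lnot ((x5 \oplus x1) \lor \lnot x5) \land x3)   [expand \oplus]
≡ (((x5 \land \lnot x1) \lor (\lnot x5 \land x1) \lor \lnot x5) \land \lnot x3) \lor (\lnot ((x5 \land \lnot x1) \lor (\lnot x5 \land x1) \lor \lnot x5) \land x3)   [expand \oplus]
≡ (((x5 \land \lnot x1) \lor (\lnot x5 \land x1) \lor \lnot x5) \land \lnot x3) \lor (\lnot (x5 \land \lnot x1) \land \lnot (\lnot x5 \land x1) \land \lnot \lnot x5 \land x3)   [De Morgan]
≡ (((x5 \land \lnot x1) \lor (\lnot x5 \land x1) \lor \lnot x5) \land \lnot x3) \lor ((\lnot x5 \lor \lnot \lnot x1) \land \lnot (\lnot x5 \land x1) \land \lnot \lnot x5 \land x3)   [De Morgan]
≡ (((x5 \land \lnot x1) \lor (\lnot x5 \land x1) \lor \lnot x5) \land \lnot x3) \lor ((\lnot x5 \lor x1) \land \lnot (\lnot x5 \land x1) \land \lnot \lnot x5 \land x3)   [double negation]
≡ (((x5 \land \lnot x1) \lor (\lnot x5 \land x1) \lor \lnot x5) \land \lnot x3) \lor ((\lnot x5 \lor x1) \land (\lnot \lnot x5 \lor \lnot x1) \land \lnot \lnot x5 \land x3)   [De Morgan]
≡ (((x5 \land \lnot x1) \lor (\lnot x5 \land x1) \lor \lnot x5) \land \lnot x3) \lor ((\lnot x5 \lor x1) \land (x5 \lor \lnot x1) \land \lnot \lnot x5 \land x3)   [double negation]
≡ (((x5 \land \lnot x1) \lor (\lnot x5 \land x1) \lor \lnot x5) \land \lnot x3) \lor ((\lnot x5 \lor x1) \land (x5 \lor \lnot x1) \land x5 \land x3)   [double negation]
≡ (x5 \land \lnot x1 \land \lnot x3) \lor (\lnot x5 \land x1 \land \lnot x3) \lor (\lnot x5 \land \lnot x3) \lor (\lnot x5 \land x5 \land x5 \land x3) \lor (\lnot x5 \land \lnot x1 \land x5 \land x3) \lor (x1 \land x5 \land x5 \land x3) \lor (x1 \land \lnot x1 \land x5 \land x3)   [distribute \land over \lor]
≡ (x5 \land \lnot x1 \land \lnot x3) \lor (\lnot x5 \land \lnot x3) \lor (x1 \land x5 \land x3)   [simplify]

(x5 \land \lnot x1 \land \lnot x3) \lor (\lnot x5 \land \lnot x3) \lor (x1 \land x5 \land x3)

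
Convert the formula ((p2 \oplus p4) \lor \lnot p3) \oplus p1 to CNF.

((p2 \oplus p4) \lor \lnot p3) \oplus p1
= ((p2 \oplus p4) \lor \lnot p3 \lor p1) \land \lnot (((p2 \oplus p4) \lor \lnot p3) \land p1)   (expand \oplus)
= (((p2 \lor p4) \land \lnot (p2 \land p4)) \lor \lnot p3 \lor p1) \land \lnot (((p2 \oplus p4) \lor \lnot p3) \land p1)   (expand \oplus)
= (((p2 \lor p4) \land \lnot (p2 \land p4)) \lor \lnot p3 \lor p1) \land \lnot ((((p2 \lor p4) \land \lnot (p2 \land p4)) \lor \lnot p3) \land p1)   (expand \oplus)
= (((p2 \lor p4) \land (\lnot p2 \lor \lnot p4)) \lor \lnot p3 \lor p1) \land \lnot ((((p2 \lor p4) \land \lnot (p2 \land p4)) \lor \lnot p3) \land p1)   (De Morgan)
= (((p2 \lor p4) \land (\lnot p2 \lor \lnot p4)) \lor \lnot p3 \lor p1) \land (\lnot (((p2 \lor p4) \land \lnot (p2 \land p4)) \lor \lnot p3) \lor \lnot p1)   (De Morgan)
= (((p2 \lor p4) \land (\lnot p2 \lor \lnot p4)) \lor \lnot p3 \lor p1) \land ((\lnot ((p2 \lor p4) \land \lnot (p2 \land p4)) \land \lnot \lnot p3) \lor \lnot p1)   (De Morgan)
= (((p2 \lor p4) \land (\lnot p2 \lor \lnot p4)) \lor \lnot p3 \lor p1) \land (((\lnot (p2 \lor p4) \lor \lnot \lnot (p2 \land p4)) \land \lnot \lnot p3) \lor \lnot p1)   (De Morgan)
= (((p2 \lor p4) \land (\lnot p2 \lor \lnot p4)) \lor \lnot p3 \lor p1) \land ((((\lnot p2 \land \lnot p4) \lor \lnot \lnot (p2 \land p4)) \land \lnot \lnot p3) \lor \lnot p1)   (De Morgan)
= (((p2 \lor p4) \land (\lnot p2 \lor \lnot p4)) \lor \lnot p3 \lor p1) \land ((((\lnot p2 \land \lnot p4) \lor (p2 \land p4)) \land \lnot \lnot p3) \lor \lnot p1)   (double negation)
= (((p2 \lor p4) \land (\lnot p2 \lor \lnot p4)) \lor \lnot p3 \lor p1) \land ((((\lnot p2 \land \lnot p4) \lor (p2 \land p4)) \land p3) \lor \lnot p1)   (double negation)
= (p2 \lor p4 \lor \lnot p3 \lor p1) \land (\lnot p2 \lor \lnot p4 \lor \lnot p3 \lor p1) \land (\lnot p2 \lor p2 \lor \lnot p1) \land (\lnot p2 \lor p4 \lor \lnot p1) \land (\lnot p4 \lor p2 \lor \lnot p1) \land (\lnot p4 \lor p4 \lor \lnot p1) \land (p3 \lor \lnot p1)   (distribute \lor over \land)
= (p2 \lor p4 \lor \lnot p3 \lor p1) \land (\lnot p2 \lor \lnot p4 \lor \lnot p3 \lor p1) \land (\lnot p2 \lor p4 \lor \lnot p1) \land (\lnot p4 \lor p2 \lor \lnot p1) \land (p3 \lor \lnot p1)   (simplify)

(p2 \lor p4 \lor \lnot p3 \lor p1) \land (\lnot p2 \lor \lnot p4 \lor \lnot p3 \lor p1) \land (\lnot p2 \lor p4 \lor \lnot p1) \land (\lnot p4 \lor p2 \lor \lnot p1) \land (p3 \lor \lnot p1)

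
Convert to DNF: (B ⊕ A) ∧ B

B ∧ ¬A

(B ⊕ A) ∧ B
≡ ((B ∧ ¬A) ∨ (¬B ∧ A)) ∧ B   — expand ⊕
≡ (B ∧ ¬A ∧ B) ∨ (¬B ∧ A ∧ B)   — distribute ∧ over ∨
≡ B ∧ ¬A   — simplify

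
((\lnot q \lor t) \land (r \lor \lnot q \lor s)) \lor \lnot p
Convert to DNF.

((\lnot q \lor t) \land (r \lor \lnot q \lor s)) \lor \lnot p
≡ (\lnot q \land r) \lor (\lnot q \land \lnot q) \lor (\lnot q \land s) \lor (t \land r) \lor (t \land \lnot q) \lor (t \land s) \lor \lnot p   (distribute \land over \lor)
≡ \lnot q \lor (t \land r) \lor (t \land s) \lor \lnot p   (simplify)

\lnot q \lor (t \land r) \lor (t \land s) \lor \lnot p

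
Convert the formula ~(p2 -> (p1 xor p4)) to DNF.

(p2 & ~p1 & ~p4) | (p2 & p4 & p1)

~(p2 -> (p1 xor p4))
= ~(~p2 | (p1 xor p4))   — eliminate ->
= ~(~p2 | (p1 & ~p4) | (~p1 & p4))   — expand xor
= ~~p2 & ~(p1 & ~p4) & ~(~p1 & p4)   — De Morgan
= p2 & ~(p1 & ~p4) & ~(~p1 & p4)   — double negation
= p2 & (~p1 | ~~p4) & ~(~p1 & p4)   — De Morgan
= p2 & (~p1 | p4) & ~(~p1 & p4)   — double negation
= p2 & (~p1 | p4) & (~~p1 | ~p4)   — De Morgan
= p2 & (~p1 | p4) & (p1 | ~p4)   — double negation
= (p2 & ~p1 & p1) | (p2 & ~p1 & ~p4) | (p2 & p4 & p1) | (p2 & p4 & ~p4)   — distribute & over |
= (p2 & ~p1 & ~p4) | (p2 & p4 & p1)   — simplify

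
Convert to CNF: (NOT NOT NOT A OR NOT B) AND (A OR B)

(NOT NOT NOT A OR NOT B) AND (A OR B)
≡ (NOT A OR NOT B) AND (A OR B)

(NOT A OR NOT B) AND (A OR B)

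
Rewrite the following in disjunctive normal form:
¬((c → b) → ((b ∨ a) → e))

¬((c → b) → ((b ∨ a) → e))
= ¬(¬(c → b) ∨ ((b ∨ a) → e))   [eliminate →]
= ¬(¬(¬c ∨ b) ∨ ((b ∨ a) → e))   [eliminate →]
= ¬(¬(¬c ∨ b) ∨ ¬(b ∨ a) ∨ e)   [eliminate →]
= ¬¬(¬c ∨ b) ∧ ¬¬(b ∨ a) ∧ ¬e   [De Morgan]
= (¬c ∨ b) ∧ ¬¬(b ∨ a) ∧ ¬e   [double negation]
= (¬c ∨ b) ∧ (b ∨ a) ∧ ¬e   [double negation]
= (¬c ∧ b ∧ ¬e) ∨ (¬c ∧ a ∧ ¬e) ∨ (b ∧ b ∧ ¬e) ∨ (b ∧ a ∧ ¬e)   [distribute ∧ over ∨]
= (¬c ∧ a ∧ ¬e) ∨ (b ∧ ¬e)   [simplify]

(¬c ∧ a ∧ ¬e) ∨ (b ∧ ¬e)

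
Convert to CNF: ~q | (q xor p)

~q | ~p

~q | (q xor p)
= ~q | ((q | p) & ~(q & p))   [expand xor]
= ~q | ((q | p) & (~q | ~p))   [De Morgan]
= (~q | q | p) & (~q | ~q | ~p)   [distribute | over &]
= ~q | ~p   [simplify]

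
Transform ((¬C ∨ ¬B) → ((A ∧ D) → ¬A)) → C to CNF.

((¬C ∨ ¬B) → ((A ∧ D) → ¬A)) → C
= ¬((¬C ∨ ¬B) → ((A ∧ D) → ¬A)) ∨ C   [eliminate →]
= ¬(¬(¬C ∨ ¬B) ∨ ((A ∧ D) → ¬A)) ∨ C   [eliminate →]
= ¬(¬(¬C ∨ ¬B) ∨ ¬(A ∧ D) ∨ ¬A) ∨ C   [eliminate →]
= (¬¬(¬C ∨ ¬B) ∧ ¬¬(A ∧ D) ∧ ¬¬A) ∨ C   [De Morgan]
= ((¬C ∨ ¬B) ∧ ¬¬(A ∧ D) ∧ ¬¬A) ∨ C   [double negation]
= ((¬C ∨ ¬B) ∧ A ∧ D ∧ ¬¬A) ∨ C   [double negation]
= ((¬C ∨ ¬B) ∧ A ∧ D ∧ A) ∨ C   [double negation]
= (¬C ∨ ¬B ∨ C) ∧ (A ∨ C) ∧ (D ∨ C) ∧ (A ∨ C)   [distribute ∨ over ∧]
= (A ∨ C) ∧ (D ∨ C)   [simplify]

(A ∨ C) ∧ (D ∨ C)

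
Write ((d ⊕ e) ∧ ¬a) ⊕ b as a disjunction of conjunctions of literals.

(d ∧ ¬e ∧ ¬a ∧ ¬b) ∨ (¬d ∧ e ∧ ¬a ∧ ¬b) ∨ (¬d ∧ ¬e ∧ b) ∨ (e ∧ d ∧ b) ∨ (a ∧ b)

((d ⊕ e) ∧ ¬a) ⊕ b
≡ ((d ⊕ e) ∧ ¬a ∧ ¬b) ∨ (¬((d ⊕ e) ∧ ¬a) ∧ b)   [expand ⊕]
≡ (((d ∧ ¬e) ∨ (¬d ∧ e)) ∧ ¬a ∧ ¬b) ∨ (¬((d ⊕ e) ∧ ¬a) ∧ b)   [expand ⊕]
≡ (((d ∧ ¬e) ∨ (¬d ∧ e)) ∧ ¬a ∧ ¬b) ∨ (¬(((d ∧ ¬e) ∨ (¬d ∧ e)) ∧ ¬a) ∧ b)   [expand ⊕]
≡ (((d ∧ ¬e) ∨ (¬d ∧ e)) ∧ ¬a ∧ ¬b) ∨ ((¬((d ∧ ¬e) ∨ (¬d ∧ e)) ∨ ¬¬a) ∧ b)   [De Morgan]
≡ (((d ∧ ¬e) ∨ (¬d ∧ e)) ∧ ¬a ∧ ¬b) ∨ (((¬(d ∧ ¬e) ∧ ¬(¬d ∧ e)) ∨ ¬¬a) ∧ b)   [De Morgan]
≡ (((d ∧ ¬e) ∨ (¬d ∧ e)) ∧ ¬a ∧ ¬b) ∨ ((((¬d ∨ ¬¬e) ∧ ¬(¬d ∧ e)) ∨ ¬¬a) ∧ b)   [De Morgan]
≡ (((d ∧ ¬e) ∨ (¬d ∧ e)) ∧ ¬a ∧ ¬b) ∨ ((((¬d ∨ e) ∧ ¬(¬d ∧ e)) ∨ ¬¬a) ∧ b)   [double negation]
≡ (((d ∧ ¬e) ∨ (¬d ∧ e)) ∧ ¬a ∧ ¬b) ∨ ((((¬d ∨ e) ∧ (¬¬d ∨ ¬e)) ∨ ¬¬a) ∧ b)   [De Morgan]
≡ (((d ∧ ¬e) ∨ (¬d ∧ e)) ∧ ¬a ∧ ¬b) ∨ ((((¬d ∨ e) ∧ (d ∨ ¬e)) ∨ ¬¬a) ∧ b)   [double negation]
≡ (((d ∧ ¬e) ∨ (¬d ∧ e)) ∧ ¬a ∧ ¬b) ∨ ((((¬d ∨ e) ∧ (d ∨ ¬e)) ∨ a) ∧ b)   [double negation]
≡ (d ∧ ¬e ∧ ¬a ∧ ¬b) ∨ (¬d ∧ e ∧ ¬a ∧ ¬b) ∨ (¬d ∧ d ∧ b) ∨ (¬d ∧ ¬e ∧ b) ∨ (e ∧ d ∧ b) ∨ (e ∧ ¬e ∧ b) ∨ (a ∧ b)   [distribute ∧ over ∨]
≡ (d ∧ ¬e ∧ ¬a ∧ ¬b) ∨ (¬d ∧ e ∧ ¬a ∧ ¬b) ∨ (¬d ∧ ¬e ∧ b) ∨ (e ∧ d ∧ b) ∨ (a ∧ b)   [simplify]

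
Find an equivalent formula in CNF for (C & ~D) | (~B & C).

C & (~D | ~B)

(C & ~D) | (~B & C)
≡ (C | ~B) & (C | C) & (~D | ~B) & (~D | C)   — distribute | over &
≡ C & (~D | ~B)   — simplify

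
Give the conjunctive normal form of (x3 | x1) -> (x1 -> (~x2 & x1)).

~x1 | ~x2

(x3 | x1) -> (x1 -> (~x2 & x1))
≡ ~(x3 | x1) | (x1 -> (~x2 & x1))   [eliminate ->]
≡ ~(x3 | x1) | ~x1 | (~x2 & x1)   [eliminate ->]
≡ (~x3 & ~x1) | ~x1 | (~x2 & x1)   [De Morgan]
≡ (~x3 | ~x1 | ~x2) & (~x3 | ~x1 | x1) & (~x1 | ~x1 | ~x2) & (~x1 | ~x1 | x1)   [distribute | over &]
≡ ~x1 | ~x2   [simplify]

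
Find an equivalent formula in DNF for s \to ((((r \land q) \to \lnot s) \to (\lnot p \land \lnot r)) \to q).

\lnot s \lor (\lnot r \land p) \lor (\lnot q \land p) \lor (\lnot q \land r) \lor q

s \to ((((r \land q) \to \lnot s) \to (\lnot p \land \lnot r)) \to q)
≡ \lnot s \lor ((((r \land q) \to \lnot s) \to (\lnot p \land \lnot r)) \to q)
≡ \lnot s \lor \lnot (((r \land q) \to \lnot s) \to (\lnot p \land \lnot r)) \lor q
≡ \lnot s \lor \lnot (\lnot ((r \land q) \to \lnot s) \lor (\lnot p \land \lnot r)) \lor q
≡ \lnot s \lor \lnot (\lnot (\lnot (r \land q) \lor \lnot s) \lor (\lnot p \land \lnot r)) \lor q
≡ \lnot s \lor (\lnot \lnot (\lnot (r \land q) \lor \lnot s) \land \lnot (\lnot p \land \lnot r)) \lor q
≡ \lnot s \lor ((\lnot (r \land q) \lor \lnot s) \land \lnot (\lnot p \land \lnot r)) \lor q
≡ \lnot s \lor ((\lnot r \lor \lnot q \lor \lnot s) \land \lnot (\lnot p \land \lnot r)) \lor q
≡ \lnot s \lor ((\lnot r \lor \lnot q \lor \lnot s) \land (\lnot \lnot p \lor \lnot \lnot r)) \lor q
≡ \lnot s \lor ((\lnot r \lor \lnot q \lor \lnot s) \land (p \lor \lnot \lnot r)) \lor q
≡ \lnot s \lor ((\lnot r \lor \lnot q \lor \lnot s) \land (p \lor r)) \lor q
≡ \lnot s \lor (\lnot r \land p) \lor (\lnot r \land r) \lor (\lnot q \land p) \lor (\lnot q \land r) \lor (\lnot s \land p) \lor (\lnot s \land r) \lor q
≡ \lnot s \lor (\lnot r \land p) \lor (\lnot q \land p) \lor (\lnot q \land r) \lor q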